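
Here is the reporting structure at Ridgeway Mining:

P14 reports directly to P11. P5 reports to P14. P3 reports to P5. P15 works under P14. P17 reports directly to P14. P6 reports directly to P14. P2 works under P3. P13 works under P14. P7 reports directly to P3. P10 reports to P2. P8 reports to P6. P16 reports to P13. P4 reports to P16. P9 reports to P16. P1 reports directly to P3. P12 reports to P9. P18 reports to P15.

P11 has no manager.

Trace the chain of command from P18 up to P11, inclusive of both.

P18 reports to P15. P15 reports to P14. P14 reports to P11. P11 is at the top.

P18 -> P15 -> P14 -> P11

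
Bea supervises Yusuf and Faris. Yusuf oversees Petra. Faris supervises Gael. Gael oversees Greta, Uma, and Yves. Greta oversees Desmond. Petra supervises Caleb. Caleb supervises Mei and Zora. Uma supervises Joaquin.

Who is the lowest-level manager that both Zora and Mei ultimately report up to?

Caleb

Zora's chain of managers is Caleb, Petra, Yusuf, Bea. Mei's chain of managers is Caleb, Petra, Yusuf, Bea. The first manager that appears in both chains is Caleb.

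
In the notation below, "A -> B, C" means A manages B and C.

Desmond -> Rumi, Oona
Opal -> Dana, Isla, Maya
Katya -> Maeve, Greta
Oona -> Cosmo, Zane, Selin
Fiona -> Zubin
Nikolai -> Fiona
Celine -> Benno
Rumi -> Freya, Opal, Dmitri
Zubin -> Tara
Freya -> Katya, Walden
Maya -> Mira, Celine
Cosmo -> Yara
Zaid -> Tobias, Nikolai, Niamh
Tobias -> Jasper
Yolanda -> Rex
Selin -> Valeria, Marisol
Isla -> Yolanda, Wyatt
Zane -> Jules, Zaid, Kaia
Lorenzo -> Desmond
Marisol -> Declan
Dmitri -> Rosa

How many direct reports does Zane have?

3

Zane directly manages Jules, Zaid, Kaia. That is 3 direct reports.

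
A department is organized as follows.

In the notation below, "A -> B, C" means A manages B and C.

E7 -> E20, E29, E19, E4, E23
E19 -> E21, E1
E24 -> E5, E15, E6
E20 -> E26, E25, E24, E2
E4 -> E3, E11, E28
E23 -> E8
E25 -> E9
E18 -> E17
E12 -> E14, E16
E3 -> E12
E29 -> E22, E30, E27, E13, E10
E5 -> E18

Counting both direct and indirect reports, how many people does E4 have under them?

E4 directly manages E3, E11, E28. Under E3: E12, E16, E14 (3). E11 has no reports. E28 has no reports. So E4's organization is 3 direct reports plus everyone under them: 4 + 1 + 1 = 6.

6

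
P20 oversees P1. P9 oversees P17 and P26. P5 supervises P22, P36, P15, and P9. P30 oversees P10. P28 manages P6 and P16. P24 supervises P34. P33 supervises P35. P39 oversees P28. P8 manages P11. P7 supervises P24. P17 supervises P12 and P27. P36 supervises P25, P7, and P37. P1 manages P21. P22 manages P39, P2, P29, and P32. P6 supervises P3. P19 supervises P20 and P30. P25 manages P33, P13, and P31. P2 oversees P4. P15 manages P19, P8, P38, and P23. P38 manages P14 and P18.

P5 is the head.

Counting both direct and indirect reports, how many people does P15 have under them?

P15 directly manages P8, P19, P38, P23. Under P8: P11 (1). Under P19: P30, P10, P20, P1, P21 (5). Under P38: P14, P18 (2). P23 has no reports. So P15's organization is 4 direct reports plus everyone under them: 2 + 6 + 3 + 1 = 12.

12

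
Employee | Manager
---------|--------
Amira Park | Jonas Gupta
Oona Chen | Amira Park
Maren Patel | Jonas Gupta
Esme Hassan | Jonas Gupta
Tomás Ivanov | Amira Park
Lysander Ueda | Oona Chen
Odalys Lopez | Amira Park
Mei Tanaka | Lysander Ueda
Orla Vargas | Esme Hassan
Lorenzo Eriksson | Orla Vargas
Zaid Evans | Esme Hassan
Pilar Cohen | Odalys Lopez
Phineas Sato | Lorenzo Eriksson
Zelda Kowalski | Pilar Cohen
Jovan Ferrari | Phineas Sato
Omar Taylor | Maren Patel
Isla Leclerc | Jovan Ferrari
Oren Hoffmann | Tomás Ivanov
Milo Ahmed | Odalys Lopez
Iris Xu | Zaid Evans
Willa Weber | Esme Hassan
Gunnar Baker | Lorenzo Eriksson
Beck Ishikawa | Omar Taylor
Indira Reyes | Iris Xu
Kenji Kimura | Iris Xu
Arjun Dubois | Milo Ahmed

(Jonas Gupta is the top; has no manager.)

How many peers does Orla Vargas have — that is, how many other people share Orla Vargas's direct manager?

Orla Vargas reports to Esme Hassan. Esme Hassan's other direct reports are Zaid Evans, Willa Weber — 2 peers.

2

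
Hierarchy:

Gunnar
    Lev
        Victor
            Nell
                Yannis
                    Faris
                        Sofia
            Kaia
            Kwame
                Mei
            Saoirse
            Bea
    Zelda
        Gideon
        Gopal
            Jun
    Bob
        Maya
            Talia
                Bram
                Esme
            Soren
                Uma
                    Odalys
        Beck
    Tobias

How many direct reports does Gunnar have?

Gunnar directly manages Lev, Zelda, Bob, Tobias. That is 4 direct reports.

4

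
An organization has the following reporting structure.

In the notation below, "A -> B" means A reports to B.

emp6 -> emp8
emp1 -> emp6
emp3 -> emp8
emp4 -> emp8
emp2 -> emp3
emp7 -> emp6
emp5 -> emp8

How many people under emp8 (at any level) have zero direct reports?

The people in emp8's organization with no one reporting to them are emp2, emp4, emp1, emp7, emp5. That is 5.

5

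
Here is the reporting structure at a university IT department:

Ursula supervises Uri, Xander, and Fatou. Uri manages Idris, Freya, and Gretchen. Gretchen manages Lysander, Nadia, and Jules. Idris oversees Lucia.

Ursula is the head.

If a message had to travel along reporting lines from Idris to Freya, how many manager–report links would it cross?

2

Idris is 1 level below Uri, and Freya is 1 level below Uri (their lowest common manager). The shortest path runs up from Idris to Uri and back down to Freya: 1 + 1 = 2 links.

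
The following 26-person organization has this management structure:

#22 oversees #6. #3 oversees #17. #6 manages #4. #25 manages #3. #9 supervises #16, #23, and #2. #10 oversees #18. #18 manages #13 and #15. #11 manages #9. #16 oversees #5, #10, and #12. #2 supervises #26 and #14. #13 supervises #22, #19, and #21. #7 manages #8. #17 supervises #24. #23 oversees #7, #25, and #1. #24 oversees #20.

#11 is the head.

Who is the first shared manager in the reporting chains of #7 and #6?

#9

#7's chain of managers is #23, #9, #11. #6's chain of managers is #22, #13, #18, #10, #16, #9, #11. The first manager that appears in both chains is #9.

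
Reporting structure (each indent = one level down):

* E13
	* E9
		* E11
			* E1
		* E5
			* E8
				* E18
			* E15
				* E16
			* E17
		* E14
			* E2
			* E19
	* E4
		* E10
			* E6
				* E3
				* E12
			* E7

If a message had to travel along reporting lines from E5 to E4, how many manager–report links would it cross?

E5 is 2 levels below E13, and E4 is 1 level below E13 (their lowest common manager). The shortest path runs up from E5 to E13 and back down to E4: 2 + 1 = 3 links.

3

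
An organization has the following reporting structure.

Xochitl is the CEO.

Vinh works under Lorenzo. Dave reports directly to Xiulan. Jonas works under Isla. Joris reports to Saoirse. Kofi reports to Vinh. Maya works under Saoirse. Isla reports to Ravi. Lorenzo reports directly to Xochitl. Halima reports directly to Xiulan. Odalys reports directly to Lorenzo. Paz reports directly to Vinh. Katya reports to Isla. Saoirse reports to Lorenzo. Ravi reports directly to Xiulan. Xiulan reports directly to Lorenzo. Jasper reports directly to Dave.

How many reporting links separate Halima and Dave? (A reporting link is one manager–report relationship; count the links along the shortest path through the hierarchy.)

2

Halima is 1 level below Xiulan, and Dave is 1 level below Xiulan (their lowest common manager). The shortest path runs up from Halima to Xiulan and back down to Dave: 1 + 1 = 2 links.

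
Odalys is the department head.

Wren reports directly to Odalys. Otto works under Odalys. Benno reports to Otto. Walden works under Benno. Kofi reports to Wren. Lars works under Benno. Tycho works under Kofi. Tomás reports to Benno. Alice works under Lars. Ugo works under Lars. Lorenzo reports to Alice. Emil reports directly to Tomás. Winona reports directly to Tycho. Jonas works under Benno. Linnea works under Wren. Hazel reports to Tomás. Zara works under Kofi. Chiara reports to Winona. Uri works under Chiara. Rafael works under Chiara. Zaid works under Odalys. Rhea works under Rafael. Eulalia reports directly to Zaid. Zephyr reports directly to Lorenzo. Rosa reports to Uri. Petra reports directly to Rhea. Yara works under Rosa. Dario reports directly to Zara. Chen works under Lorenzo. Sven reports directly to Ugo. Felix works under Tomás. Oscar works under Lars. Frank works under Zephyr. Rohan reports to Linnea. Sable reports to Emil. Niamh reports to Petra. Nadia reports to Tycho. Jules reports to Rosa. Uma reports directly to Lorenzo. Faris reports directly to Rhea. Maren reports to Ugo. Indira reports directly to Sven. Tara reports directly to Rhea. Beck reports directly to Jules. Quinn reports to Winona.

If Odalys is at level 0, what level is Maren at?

5

Chain from Maren up to Odalys: Maren → Ugo → Lars → Benno → Otto → Odalys. That is 5 steps up, so Maren is 5 levels below Odalys.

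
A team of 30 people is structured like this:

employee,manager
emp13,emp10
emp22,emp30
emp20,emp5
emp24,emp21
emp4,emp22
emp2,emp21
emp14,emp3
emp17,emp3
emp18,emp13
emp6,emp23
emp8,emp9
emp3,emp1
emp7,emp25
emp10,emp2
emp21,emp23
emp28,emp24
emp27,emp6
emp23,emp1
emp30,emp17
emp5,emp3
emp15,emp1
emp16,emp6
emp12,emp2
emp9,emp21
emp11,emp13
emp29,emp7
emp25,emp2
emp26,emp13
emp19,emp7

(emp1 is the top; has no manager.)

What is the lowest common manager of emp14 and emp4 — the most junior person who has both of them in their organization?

emp14's chain of managers is emp3, emp1. emp4's chain of managers is emp22, emp30, emp17, emp3, emp1. The first manager that appears in both chains is emp3.

emp3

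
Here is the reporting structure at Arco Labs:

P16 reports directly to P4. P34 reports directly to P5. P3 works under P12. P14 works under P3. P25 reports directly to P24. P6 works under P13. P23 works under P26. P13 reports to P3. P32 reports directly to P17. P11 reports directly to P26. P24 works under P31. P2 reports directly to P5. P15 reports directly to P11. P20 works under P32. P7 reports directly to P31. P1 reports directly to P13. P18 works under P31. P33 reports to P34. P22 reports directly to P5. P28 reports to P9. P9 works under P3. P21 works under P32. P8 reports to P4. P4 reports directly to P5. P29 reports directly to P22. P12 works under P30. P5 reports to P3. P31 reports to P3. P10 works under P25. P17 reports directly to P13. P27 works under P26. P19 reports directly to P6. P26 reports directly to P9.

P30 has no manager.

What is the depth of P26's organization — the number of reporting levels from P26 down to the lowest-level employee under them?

2

The longest chain under P26 runs P26 → P11 → P15, which is 2 levels below P26.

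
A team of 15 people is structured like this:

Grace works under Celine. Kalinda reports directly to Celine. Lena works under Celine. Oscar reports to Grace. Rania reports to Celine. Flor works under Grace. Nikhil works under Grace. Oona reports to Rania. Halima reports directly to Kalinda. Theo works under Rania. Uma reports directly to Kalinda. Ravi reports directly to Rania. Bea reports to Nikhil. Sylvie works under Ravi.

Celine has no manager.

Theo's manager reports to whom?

Theo reports to Rania, and Rania reports to Celine. So Theo's skip-level manager is Celine.

Celine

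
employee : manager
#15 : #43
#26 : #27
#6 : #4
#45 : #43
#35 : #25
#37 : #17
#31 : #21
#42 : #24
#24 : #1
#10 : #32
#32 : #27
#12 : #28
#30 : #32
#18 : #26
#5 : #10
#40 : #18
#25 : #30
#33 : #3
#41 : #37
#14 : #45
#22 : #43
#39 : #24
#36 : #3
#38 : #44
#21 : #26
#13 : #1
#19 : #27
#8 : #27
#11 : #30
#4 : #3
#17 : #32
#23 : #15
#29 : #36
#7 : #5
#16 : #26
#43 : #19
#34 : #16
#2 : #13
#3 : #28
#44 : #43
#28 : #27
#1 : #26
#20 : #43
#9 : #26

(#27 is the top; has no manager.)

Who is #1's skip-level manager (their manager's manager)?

#1 reports to #26, and #26 reports to #27. So #1's skip-level manager is #27.

#27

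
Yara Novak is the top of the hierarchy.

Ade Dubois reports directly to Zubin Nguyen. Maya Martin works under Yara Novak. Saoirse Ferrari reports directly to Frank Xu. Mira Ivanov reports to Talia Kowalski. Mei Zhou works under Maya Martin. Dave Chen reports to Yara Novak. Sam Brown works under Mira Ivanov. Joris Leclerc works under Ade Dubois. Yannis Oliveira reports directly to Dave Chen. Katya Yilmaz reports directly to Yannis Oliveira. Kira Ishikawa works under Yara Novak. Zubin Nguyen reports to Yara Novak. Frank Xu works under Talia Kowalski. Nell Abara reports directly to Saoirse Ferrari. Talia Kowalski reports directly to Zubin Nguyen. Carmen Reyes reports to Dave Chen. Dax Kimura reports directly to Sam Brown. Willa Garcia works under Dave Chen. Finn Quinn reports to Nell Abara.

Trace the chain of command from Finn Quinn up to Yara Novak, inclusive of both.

Finn Quinn -> Nell Abara -> Saoirse Ferrari -> Frank Xu -> Talia Kowalski -> Zubin Nguyen -> Yara Novak

Finn Quinn reports to Nell Abara. Nell Abara reports to Saoirse Ferrari. Saoirse Ferrari reports to Frank Xu. Frank Xu reports to Talia Kowalski. Talia Kowalski reports to Zubin Nguyen. Zubin Nguyen reports to Yara Novak. Yara Novak is at the top.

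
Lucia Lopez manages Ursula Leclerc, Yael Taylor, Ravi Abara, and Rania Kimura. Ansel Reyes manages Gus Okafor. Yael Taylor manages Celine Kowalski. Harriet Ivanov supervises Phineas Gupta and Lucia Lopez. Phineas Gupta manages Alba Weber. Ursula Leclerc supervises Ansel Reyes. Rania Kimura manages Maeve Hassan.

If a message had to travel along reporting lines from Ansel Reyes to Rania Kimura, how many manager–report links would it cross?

3

Ansel Reyes is 2 levels below Lucia Lopez, and Rania Kimura is 1 level below Lucia Lopez (their lowest common manager). The shortest path runs up from Ansel Reyes to Lucia Lopez and back down to Rania Kimura: 2 + 1 = 3 links.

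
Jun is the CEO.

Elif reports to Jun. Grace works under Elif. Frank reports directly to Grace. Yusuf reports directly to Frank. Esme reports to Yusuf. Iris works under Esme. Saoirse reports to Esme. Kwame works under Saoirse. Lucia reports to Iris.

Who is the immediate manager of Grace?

Grace reports directly to Elif.

Elif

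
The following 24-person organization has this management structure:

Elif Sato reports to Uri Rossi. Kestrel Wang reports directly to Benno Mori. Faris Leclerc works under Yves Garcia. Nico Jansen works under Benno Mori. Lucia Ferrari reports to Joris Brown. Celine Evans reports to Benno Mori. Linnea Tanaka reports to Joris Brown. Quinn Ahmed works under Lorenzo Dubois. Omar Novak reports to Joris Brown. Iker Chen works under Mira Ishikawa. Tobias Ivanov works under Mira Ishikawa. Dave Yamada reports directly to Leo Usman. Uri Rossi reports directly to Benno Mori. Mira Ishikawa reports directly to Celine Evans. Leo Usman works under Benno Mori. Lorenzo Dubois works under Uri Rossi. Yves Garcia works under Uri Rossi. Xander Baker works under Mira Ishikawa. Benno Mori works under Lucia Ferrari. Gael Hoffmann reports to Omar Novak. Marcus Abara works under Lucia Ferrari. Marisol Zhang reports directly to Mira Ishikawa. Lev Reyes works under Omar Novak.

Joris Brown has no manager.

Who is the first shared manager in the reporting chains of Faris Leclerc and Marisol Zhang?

Faris Leclerc's chain of managers is Yves Garcia, Uri Rossi, Benno Mori, Lucia Ferrari, Joris Brown. Marisol Zhang's chain of managers is Mira Ishikawa, Celine Evans, Benno Mori, Lucia Ferrari, Joris Brown. The first manager that appears in both chains is Benno Mori.

Benno Mori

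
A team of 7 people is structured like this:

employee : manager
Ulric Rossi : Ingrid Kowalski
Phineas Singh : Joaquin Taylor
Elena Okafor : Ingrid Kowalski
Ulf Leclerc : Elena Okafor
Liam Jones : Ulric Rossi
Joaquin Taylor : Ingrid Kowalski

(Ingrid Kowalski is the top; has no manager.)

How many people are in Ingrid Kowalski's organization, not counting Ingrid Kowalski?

Ingrid Kowalski directly manages Joaquin Taylor, Ulric Rossi, Elena Okafor. Under Joaquin Taylor: Phineas Singh (1). Under Ulric Rossi: Liam Jones (1). Under Elena Okafor: Ulf Leclerc (1). So Ingrid Kowalski's organization is 3 direct reports plus everyone under them: 2 + 2 + 2 = 6.

6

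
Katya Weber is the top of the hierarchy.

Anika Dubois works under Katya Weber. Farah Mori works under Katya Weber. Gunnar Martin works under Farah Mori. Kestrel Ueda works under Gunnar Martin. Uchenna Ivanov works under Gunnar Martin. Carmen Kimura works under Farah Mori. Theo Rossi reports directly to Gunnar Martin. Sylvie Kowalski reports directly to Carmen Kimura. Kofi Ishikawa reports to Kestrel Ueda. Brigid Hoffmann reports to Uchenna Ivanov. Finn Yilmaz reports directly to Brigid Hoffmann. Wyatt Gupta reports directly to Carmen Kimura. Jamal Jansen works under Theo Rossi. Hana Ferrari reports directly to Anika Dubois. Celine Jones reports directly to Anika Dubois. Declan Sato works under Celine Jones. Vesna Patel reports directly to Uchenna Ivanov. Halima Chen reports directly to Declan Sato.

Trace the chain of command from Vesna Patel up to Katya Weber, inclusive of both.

Vesna Patel -> Uchenna Ivanov -> Gunnar Martin -> Farah Mori -> Katya Weber

Vesna Patel reports to Uchenna Ivanov. Uchenna Ivanov reports to Gunnar Martin. Gunnar Martin reports to Farah Mori. Farah Mori reports to Katya Weber. Katya Weber is at the top.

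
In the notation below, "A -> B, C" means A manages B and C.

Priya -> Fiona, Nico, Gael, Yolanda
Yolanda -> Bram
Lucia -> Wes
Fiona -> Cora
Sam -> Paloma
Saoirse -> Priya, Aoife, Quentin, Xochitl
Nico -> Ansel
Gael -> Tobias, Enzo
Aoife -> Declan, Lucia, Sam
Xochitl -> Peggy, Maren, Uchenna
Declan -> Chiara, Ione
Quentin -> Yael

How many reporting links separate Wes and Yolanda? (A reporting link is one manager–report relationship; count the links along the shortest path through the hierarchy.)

5

Wes is 3 levels below Saoirse, and Yolanda is 2 levels below Saoirse (their lowest common manager). The shortest path runs up from Wes to Saoirse and back down to Yolanda: 3 + 2 = 5 links.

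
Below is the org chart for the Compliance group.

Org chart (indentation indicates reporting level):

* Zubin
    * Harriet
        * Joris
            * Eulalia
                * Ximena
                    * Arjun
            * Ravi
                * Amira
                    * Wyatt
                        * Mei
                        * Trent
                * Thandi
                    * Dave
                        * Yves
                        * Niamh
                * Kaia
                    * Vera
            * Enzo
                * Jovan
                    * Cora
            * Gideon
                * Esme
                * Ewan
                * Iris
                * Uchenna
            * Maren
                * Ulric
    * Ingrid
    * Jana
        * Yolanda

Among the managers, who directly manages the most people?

Direct-report counts: Zubin has 3; Jana has 1; Harriet has 1; Joris has 5; Maren has 1; Gideon has 4; Enzo has 1; Jovan has 1; Ravi has 3; Kaia has 1; Thandi has 1; Dave has 2; Amira has 1; Wyatt has 2; Eulalia has 1; Ximena has 1. The largest is 5, held by Joris.

Joris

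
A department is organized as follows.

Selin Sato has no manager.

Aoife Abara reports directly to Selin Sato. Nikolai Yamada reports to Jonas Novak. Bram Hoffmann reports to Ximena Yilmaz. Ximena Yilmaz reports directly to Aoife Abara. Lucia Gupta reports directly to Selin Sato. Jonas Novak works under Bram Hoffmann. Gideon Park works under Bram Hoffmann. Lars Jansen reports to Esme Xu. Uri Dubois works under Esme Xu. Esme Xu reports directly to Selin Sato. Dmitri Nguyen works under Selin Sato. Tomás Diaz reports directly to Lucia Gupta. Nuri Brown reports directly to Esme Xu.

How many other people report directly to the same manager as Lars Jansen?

2

Lars Jansen reports to Esme Xu. Esme Xu's other direct reports are Uri Dubois, Nuri Brown — 2 peers.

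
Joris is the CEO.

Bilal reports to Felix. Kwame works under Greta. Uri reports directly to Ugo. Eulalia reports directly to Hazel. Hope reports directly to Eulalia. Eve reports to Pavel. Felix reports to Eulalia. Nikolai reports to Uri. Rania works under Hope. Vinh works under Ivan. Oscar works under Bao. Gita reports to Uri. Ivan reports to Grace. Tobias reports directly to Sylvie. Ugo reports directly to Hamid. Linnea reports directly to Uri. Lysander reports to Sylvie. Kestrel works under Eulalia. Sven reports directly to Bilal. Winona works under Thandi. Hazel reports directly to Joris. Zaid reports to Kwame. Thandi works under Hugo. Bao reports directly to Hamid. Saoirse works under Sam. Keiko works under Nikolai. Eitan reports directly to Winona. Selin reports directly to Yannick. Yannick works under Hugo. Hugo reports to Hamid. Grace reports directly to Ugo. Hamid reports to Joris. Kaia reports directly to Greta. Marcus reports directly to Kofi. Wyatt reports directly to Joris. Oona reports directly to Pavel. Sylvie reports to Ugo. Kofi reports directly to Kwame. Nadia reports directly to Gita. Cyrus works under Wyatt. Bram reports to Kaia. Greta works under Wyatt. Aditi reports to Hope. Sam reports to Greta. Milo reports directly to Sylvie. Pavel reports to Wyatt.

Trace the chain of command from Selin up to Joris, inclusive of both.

Selin -> Yannick -> Hugo -> Hamid -> Joris

Selin reports to Yannick. Yannick reports to Hugo. Hugo reports to Hamid. Hamid reports to Joris. Joris is at the top.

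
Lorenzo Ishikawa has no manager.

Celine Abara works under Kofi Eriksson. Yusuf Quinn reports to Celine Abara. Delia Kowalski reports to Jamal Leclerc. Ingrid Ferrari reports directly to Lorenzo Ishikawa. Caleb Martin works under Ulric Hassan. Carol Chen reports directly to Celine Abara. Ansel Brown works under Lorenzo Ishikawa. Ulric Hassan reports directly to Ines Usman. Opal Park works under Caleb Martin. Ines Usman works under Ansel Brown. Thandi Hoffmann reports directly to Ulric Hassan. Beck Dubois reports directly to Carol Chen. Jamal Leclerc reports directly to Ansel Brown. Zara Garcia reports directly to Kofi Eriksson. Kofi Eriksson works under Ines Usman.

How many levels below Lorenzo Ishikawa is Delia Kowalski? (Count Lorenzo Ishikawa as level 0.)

Chain from Delia Kowalski up to Lorenzo Ishikawa: Delia Kowalski → Jamal Leclerc → Ansel Brown → Lorenzo Ishikawa. That is 3 steps up, so Delia Kowalski is 3 levels below Lorenzo Ishikawa.

3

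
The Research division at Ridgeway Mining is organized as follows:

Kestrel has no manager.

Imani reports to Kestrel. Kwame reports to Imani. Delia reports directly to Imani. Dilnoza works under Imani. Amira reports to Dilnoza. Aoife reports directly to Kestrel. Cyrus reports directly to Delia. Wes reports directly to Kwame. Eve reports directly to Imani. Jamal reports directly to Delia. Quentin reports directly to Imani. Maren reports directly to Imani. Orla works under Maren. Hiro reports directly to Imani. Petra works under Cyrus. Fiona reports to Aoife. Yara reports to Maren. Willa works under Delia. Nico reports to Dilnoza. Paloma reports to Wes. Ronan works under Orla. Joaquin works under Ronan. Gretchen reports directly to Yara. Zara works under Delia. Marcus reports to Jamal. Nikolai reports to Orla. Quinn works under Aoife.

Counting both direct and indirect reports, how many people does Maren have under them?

6

Maren directly manages Orla, Yara. Under Orla: Nikolai, Ronan, Joaquin (3). Under Yara: Gretchen (1). So Maren's organization is 2 direct reports plus everyone under them: 4 + 2 = 6.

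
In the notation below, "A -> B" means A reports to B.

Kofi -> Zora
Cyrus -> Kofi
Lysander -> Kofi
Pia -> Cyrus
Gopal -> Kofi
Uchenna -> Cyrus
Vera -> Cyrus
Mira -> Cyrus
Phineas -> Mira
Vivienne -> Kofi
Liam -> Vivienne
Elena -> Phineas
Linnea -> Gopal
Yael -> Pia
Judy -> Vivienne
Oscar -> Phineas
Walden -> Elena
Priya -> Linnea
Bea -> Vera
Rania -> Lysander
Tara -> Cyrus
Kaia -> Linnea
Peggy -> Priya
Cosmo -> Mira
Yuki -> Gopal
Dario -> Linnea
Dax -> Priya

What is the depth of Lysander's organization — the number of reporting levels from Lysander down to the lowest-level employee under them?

The longest chain under Lysander runs Lysander → Rania, which is 1 level below Lysander.

1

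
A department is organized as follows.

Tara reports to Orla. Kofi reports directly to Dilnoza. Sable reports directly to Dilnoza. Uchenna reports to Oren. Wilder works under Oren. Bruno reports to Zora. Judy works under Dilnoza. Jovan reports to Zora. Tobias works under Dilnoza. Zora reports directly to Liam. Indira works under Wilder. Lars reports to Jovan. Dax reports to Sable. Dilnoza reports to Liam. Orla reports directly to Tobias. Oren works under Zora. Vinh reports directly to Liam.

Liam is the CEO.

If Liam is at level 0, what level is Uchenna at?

Chain from Uchenna up to Liam: Uchenna → Oren → Zora → Liam. That is 3 steps up, so Uchenna is 3 levels below Liam.

3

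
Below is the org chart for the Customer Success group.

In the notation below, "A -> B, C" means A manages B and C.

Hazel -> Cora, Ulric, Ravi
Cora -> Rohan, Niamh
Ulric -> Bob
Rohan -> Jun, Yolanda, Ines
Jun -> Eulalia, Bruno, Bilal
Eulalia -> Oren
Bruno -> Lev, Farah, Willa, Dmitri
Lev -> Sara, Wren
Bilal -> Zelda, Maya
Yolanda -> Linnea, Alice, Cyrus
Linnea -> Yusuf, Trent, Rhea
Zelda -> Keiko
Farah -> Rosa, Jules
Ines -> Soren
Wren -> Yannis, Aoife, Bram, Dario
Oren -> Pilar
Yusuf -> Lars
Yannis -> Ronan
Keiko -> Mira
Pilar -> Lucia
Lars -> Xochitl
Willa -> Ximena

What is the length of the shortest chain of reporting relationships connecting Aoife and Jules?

5

Aoife is 3 levels below Bruno, and Jules is 2 levels below Bruno (their lowest common manager). The shortest path runs up from Aoife to Bruno and back down to Jules: 3 + 2 = 5 links.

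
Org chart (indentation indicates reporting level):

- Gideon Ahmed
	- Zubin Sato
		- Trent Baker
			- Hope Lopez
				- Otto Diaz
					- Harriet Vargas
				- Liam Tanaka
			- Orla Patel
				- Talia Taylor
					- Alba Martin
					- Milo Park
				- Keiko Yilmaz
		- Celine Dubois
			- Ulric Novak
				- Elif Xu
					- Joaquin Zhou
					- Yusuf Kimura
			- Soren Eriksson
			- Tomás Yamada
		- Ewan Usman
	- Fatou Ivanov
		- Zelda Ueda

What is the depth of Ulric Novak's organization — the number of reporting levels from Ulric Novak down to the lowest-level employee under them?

The longest chain under Ulric Novak runs Ulric Novak → Elif Xu → Yusuf Kimura, which is 2 levels below Ulric Novak.

2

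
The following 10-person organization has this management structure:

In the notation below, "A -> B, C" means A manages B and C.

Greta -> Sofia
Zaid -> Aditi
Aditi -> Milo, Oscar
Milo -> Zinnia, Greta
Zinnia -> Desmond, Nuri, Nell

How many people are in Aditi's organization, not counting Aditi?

8

Aditi directly manages Milo, Oscar. Under Milo: Greta, Sofia, Zinnia, Nell, Nuri, Desmond (6). Oscar has no reports. So Aditi's organization is 2 direct reports plus everyone under them: 7 + 1 = 8.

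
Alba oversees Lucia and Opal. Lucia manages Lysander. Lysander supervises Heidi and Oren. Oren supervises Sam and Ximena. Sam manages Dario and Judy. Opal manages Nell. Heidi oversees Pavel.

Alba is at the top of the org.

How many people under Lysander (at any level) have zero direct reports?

The people in Lysander's organization with no one reporting to them are Pavel, Ximena, Judy, Dario. That is 4.

4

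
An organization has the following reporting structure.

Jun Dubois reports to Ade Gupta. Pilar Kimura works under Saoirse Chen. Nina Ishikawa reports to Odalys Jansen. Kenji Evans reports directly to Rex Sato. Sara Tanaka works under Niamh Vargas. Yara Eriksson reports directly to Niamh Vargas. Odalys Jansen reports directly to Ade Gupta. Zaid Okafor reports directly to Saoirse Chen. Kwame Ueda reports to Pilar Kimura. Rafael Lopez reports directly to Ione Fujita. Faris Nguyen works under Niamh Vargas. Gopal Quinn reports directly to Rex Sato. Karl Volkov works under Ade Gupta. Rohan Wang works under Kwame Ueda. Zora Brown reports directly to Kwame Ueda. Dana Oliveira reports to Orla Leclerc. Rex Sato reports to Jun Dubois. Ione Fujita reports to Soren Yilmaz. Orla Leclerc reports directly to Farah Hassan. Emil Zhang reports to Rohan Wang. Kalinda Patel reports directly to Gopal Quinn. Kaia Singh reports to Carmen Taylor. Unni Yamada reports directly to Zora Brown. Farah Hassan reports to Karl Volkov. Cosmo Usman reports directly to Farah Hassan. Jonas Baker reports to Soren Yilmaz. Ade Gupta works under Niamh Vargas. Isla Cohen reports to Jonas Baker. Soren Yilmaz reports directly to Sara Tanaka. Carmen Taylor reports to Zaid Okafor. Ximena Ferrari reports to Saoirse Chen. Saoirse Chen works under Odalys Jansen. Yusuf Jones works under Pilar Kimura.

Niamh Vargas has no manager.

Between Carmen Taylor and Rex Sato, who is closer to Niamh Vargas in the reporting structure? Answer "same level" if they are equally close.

Rex Sato

Carmen Taylor is 5 levels below Niamh Vargas; Rex Sato is 3. Rex Sato is higher.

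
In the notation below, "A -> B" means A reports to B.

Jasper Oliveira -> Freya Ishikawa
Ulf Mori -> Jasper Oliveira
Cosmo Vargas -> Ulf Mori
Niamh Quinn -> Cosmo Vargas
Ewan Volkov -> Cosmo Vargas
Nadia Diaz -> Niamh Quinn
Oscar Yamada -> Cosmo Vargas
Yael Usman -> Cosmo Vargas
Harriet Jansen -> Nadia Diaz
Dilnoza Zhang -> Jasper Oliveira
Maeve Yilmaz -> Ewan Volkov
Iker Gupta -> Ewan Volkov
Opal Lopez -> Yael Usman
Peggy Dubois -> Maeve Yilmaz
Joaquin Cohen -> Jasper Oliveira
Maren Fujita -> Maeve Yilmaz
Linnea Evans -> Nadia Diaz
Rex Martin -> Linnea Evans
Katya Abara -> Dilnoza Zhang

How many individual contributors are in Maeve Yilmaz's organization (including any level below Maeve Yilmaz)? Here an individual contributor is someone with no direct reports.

2

The people in Maeve Yilmaz's organization with no one reporting to them are Maren Fujita, Peggy Dubois. That is 2.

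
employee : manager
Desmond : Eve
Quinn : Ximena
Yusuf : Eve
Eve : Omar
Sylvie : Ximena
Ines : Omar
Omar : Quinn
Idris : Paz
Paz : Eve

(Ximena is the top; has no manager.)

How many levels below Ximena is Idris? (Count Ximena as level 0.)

Chain from Idris up to Ximena: Idris → Paz → Eve → Omar → Quinn → Ximena. That is 5 steps up, so Idris is 5 levels below Ximena.

5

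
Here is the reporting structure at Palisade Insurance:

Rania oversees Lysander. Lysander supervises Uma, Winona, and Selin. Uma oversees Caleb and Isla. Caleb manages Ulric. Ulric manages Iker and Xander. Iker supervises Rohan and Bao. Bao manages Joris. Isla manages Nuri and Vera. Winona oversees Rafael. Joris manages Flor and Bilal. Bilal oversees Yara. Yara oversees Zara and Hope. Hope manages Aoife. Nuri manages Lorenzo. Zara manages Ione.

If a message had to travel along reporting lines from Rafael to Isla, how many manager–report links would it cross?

Rafael is 2 levels below Lysander, and Isla is 2 levels below Lysander (their lowest common manager). The shortest path runs up from Rafael to Lysander and back down to Isla: 2 + 2 = 4 links.

4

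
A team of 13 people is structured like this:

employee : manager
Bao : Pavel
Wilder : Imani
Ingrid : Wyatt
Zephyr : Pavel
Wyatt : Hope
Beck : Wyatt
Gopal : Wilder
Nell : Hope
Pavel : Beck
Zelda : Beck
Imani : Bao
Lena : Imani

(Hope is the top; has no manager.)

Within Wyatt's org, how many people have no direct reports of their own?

The people in Wyatt's organization with no one reporting to them are Ingrid, Zelda, Zephyr, Lena, Gopal. That is 5.

5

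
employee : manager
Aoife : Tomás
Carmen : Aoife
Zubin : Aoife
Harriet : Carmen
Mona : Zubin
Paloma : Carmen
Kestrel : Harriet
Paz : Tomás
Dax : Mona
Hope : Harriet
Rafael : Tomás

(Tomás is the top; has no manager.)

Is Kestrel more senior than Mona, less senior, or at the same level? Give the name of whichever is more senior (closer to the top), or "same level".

Mona

Kestrel is 4 levels below Tomás; Mona is 3. Mona is higher.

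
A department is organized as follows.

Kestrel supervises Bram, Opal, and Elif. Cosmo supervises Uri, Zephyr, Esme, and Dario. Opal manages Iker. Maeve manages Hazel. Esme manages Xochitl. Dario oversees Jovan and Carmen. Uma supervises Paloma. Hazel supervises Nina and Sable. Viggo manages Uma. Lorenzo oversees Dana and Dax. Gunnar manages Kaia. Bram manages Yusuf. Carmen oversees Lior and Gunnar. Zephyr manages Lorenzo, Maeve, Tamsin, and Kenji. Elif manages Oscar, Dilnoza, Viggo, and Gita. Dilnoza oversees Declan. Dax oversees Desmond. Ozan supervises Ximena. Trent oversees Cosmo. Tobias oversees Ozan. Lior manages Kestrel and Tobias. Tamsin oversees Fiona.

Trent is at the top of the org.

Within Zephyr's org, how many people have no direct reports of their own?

The people in Zephyr's organization with no one reporting to them are Kenji, Fiona, Sable, Nina, Desmond, Dana. That is 6.

6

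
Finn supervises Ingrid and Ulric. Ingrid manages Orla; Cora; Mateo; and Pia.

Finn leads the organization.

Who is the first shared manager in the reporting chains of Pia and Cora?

Ingrid

Pia's chain of managers is Ingrid, Finn. Cora's chain of managers is Ingrid, Finn. The first manager that appears in both chains is Ingrid.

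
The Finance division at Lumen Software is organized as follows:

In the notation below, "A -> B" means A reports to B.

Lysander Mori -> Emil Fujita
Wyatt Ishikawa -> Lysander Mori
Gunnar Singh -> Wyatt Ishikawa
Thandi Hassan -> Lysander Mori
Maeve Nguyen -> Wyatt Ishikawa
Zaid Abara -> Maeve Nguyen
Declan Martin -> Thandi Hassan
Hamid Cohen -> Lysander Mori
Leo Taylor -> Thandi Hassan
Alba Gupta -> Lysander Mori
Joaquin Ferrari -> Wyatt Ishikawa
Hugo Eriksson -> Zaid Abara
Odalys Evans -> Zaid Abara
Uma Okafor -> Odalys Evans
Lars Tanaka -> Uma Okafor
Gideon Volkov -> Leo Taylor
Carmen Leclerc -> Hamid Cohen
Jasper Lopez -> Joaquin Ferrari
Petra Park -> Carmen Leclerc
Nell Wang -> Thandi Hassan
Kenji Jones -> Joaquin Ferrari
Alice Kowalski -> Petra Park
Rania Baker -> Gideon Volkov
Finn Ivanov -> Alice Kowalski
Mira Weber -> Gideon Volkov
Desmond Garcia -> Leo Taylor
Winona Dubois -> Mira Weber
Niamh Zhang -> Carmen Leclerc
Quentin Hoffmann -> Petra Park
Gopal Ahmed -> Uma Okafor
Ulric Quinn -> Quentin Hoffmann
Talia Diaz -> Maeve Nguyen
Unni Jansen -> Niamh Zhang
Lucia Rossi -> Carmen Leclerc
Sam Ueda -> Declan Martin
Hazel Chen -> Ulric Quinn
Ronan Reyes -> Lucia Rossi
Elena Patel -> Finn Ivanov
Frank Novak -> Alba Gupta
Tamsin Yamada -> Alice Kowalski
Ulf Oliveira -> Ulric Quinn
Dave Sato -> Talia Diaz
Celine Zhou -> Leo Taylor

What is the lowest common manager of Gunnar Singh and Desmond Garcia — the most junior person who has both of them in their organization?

Gunnar Singh's chain of managers is Wyatt Ishikawa, Lysander Mori, Emil Fujita. Desmond Garcia's chain of managers is Leo Taylor, Thandi Hassan, Lysander Mori, Emil Fujita. The first manager that appears in both chains is Lysander Mori.

Lysander Mori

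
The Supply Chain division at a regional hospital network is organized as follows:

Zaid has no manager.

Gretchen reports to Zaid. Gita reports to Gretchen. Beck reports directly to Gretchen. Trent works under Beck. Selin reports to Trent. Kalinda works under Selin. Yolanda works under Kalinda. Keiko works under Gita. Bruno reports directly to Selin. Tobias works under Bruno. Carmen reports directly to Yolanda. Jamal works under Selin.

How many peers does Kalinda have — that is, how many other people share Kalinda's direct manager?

2

Kalinda reports to Selin. Selin's other direct reports are Bruno, Jamal — 2 peers.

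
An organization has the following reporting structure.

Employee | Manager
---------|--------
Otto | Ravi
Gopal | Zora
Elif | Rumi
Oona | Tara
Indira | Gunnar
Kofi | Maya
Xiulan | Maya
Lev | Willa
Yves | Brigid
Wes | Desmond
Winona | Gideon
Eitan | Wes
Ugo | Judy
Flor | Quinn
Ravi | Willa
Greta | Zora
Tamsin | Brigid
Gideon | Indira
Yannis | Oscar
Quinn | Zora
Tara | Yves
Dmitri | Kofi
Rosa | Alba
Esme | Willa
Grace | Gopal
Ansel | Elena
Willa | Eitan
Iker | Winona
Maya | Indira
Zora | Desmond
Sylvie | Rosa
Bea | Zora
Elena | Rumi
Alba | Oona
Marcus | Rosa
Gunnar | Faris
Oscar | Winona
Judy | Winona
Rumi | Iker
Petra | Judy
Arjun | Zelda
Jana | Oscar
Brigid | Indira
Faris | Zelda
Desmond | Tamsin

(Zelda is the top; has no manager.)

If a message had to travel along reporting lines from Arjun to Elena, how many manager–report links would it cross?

Arjun is 1 level below Zelda, and Elena is 8 levels below Zelda (their lowest common manager). The shortest path runs up from Arjun to Zelda and back down to Elena: 1 + 8 = 9 links.

9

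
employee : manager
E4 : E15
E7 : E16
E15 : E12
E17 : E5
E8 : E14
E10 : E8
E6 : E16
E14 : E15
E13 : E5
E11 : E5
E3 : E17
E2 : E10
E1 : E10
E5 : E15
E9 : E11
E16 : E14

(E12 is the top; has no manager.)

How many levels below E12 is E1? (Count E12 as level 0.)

5

Chain from E1 up to E12: E1 → E10 → E8 → E14 → E15 → E12. That is 5 steps up, so E1 is 5 levels below E12.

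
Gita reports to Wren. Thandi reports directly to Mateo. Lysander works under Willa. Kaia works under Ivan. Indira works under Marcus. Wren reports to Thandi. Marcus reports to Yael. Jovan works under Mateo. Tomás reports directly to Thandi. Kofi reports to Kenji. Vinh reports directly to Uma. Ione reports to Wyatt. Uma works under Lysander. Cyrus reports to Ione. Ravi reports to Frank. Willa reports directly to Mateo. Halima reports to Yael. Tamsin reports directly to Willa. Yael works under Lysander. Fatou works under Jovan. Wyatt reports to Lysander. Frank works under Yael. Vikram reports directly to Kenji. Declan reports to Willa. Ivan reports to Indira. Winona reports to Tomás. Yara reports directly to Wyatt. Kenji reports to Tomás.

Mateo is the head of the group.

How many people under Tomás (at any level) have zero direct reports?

The people in Tomás's organization with no one reporting to them are Winona, Vikram, Kofi. That is 3.

3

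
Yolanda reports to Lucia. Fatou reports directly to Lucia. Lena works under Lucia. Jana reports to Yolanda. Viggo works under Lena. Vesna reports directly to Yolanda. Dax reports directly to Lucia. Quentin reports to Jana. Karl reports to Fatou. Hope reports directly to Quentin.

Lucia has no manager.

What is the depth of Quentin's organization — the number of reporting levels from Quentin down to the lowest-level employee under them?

The longest chain under Quentin runs Quentin → Hope, which is 1 level below Quentin.

1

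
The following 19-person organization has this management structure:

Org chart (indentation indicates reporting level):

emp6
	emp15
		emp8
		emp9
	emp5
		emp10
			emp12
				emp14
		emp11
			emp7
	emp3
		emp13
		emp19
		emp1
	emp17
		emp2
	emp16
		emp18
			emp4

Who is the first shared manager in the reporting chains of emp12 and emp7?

emp12's chain of managers is emp10, emp5, emp6. emp7's chain of managers is emp11, emp5, emp6. The first manager that appears in both chains is emp5.

emp5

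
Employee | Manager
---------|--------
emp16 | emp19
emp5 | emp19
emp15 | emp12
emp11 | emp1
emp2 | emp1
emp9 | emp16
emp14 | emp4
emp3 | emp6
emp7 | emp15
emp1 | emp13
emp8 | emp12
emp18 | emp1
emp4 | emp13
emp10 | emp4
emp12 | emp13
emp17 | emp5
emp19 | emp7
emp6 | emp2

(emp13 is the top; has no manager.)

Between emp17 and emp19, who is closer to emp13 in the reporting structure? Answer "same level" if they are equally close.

emp17 is 6 levels below emp13; emp19 is 4. emp19 is higher.

emp19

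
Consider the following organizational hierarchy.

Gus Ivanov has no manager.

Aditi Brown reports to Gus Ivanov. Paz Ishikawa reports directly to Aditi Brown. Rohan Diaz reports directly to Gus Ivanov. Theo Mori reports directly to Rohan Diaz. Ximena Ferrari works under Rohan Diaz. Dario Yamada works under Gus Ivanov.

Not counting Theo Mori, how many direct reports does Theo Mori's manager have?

1

Theo Mori reports to Rohan Diaz. Rohan Diaz's other direct reports are Ximena Ferrari — 1 peer.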